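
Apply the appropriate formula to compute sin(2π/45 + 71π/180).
sin(2π/45 + 71π/180) = sin 2π/45 cos 71π/180 + cos 2π/45 sin 71π/180 = 0.9816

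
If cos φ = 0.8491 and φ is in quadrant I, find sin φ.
sin φ = 0.5282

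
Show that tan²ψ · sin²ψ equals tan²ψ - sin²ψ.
RHS = sin²ψ/cos²ψ - sin²ψ = sin²ψ(1/cos²ψ - 1) = sin²ψ · (1 - cos²ψ)/cos²ψ = sin²ψ · sin²ψ/cos²ψ = sin²ψ · tan²ψ = LHS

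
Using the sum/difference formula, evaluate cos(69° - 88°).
cos(69° - 88°) = cos 69° cos 88° + sin 69° sin 88° = 0.9455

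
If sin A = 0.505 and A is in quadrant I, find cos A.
cos A = 0.8631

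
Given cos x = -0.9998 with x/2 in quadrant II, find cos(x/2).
cos(x/2) = ±√((1 + cos x)/2); negative since x/2 ∈ QII, so cos(x/2) = -0.01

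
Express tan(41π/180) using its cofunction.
tan(41π/180) = cot(π/2 - 41π/180) = cot(49π/180)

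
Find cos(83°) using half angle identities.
cos(83°) = √((1 + cos 166°)/2) = 0.1219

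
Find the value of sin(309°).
sin(309°) = -0.7771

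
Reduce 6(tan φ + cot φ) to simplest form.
6(tan φ + cot φ) = 6(sec φ csc φ) (using Quotient identities)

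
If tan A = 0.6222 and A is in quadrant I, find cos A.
cos A = 0.8491 (using tan²A + 1 = sec²A)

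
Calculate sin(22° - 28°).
sin(22° - 28°) = sin 22° cos 28° - cos 22° sin 28° = -0.1045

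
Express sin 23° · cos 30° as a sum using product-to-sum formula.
sin 23° cos 30° = (1/2)[sin(23°+30°) + sin(23°-30°)]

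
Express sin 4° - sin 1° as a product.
sin 4° - sin 1° = 2 cos(2.5°) sin(1.5°)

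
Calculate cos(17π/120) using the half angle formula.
cos(17π/120) = √((1 + cos 17π/60)/2) = 0.9026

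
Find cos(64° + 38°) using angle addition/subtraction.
cos(64° + 38°) = cos 64° cos 38° - sin 64° sin 38° = -0.2079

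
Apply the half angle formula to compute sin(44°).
sin(44°) = √((1 - cos 88°)/2) = 0.6947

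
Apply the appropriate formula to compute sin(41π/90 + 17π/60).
sin(41π/90 + 17π/60) = sin 41π/90 cos 17π/60 + cos 41π/90 sin 17π/60 = 0.7314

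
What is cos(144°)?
cos(144°) = -0.809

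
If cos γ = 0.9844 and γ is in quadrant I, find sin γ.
sin γ = 0.1759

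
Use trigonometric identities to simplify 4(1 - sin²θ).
4(1 - sin²θ) = 4(cos²θ) (using Pythagorean identity)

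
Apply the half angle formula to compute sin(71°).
sin(71°) = √((1 - cos 142°)/2) = 0.9455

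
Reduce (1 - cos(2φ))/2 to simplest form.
(1 - cos(2φ))/2 = sin²φ (using Power reduction)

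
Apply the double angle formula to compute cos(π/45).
cos(π/45) = cos²π/90 - sin²π/90 = 0.9976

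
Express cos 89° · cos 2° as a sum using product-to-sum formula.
cos 89° cos 2° = (1/2)[cos(89°-2°) + cos(89°+2°)]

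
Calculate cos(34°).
cos(34°) = 0.829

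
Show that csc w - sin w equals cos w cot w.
LHS = 1/sin w - sin w = (1 - sin²w)/sin w = cos²w/sin w = cos w · (cos w/sin w) = cos w cot w = RHS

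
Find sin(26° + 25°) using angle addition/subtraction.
sin(26° + 25°) = sin 26° cos 25° + cos 26° sin 25° = 0.7771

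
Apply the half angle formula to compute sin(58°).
sin(58°) = √((1 - cos 116°)/2) = 0.848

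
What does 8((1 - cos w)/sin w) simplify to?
8((1 - cos w)/sin w) = 8(tan(w/2)) (using Half angle)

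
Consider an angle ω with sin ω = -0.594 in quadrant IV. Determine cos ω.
cos ω = √(1 - sin²ω) = 0.8045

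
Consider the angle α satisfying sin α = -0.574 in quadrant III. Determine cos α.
cos α = ±√(1 - sin²α) = -0.8189 (negative in QIII)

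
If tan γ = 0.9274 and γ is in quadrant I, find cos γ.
cos γ = 0.7332 (using tan²γ + 1 = sec²γ)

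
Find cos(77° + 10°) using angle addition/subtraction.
cos(77° + 10°) = cos 77° cos 10° - sin 77° sin 10° = 0.05234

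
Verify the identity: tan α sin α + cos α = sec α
LHS = sin²α/cos α + cos α = (sin²α + cos²α)/cos α = 1/cos α = sec α = RHS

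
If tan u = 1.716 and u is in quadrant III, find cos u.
cos u = -0.5035 (using tan²u + 1 = sec²u)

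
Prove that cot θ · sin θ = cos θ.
LHS = (cos θ/sin θ) · sin θ = cos θ = RHS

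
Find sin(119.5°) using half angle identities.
sin(119.5°) = √((1 - cos 239°)/2) = 0.8704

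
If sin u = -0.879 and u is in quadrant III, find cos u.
cos u = -0.4768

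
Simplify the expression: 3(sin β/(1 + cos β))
3(sin β/(1 + cos β)) = 3(tan(β/2)) (using Half angle)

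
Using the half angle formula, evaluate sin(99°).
sin(99°) = √((1 - cos 198°)/2) = 0.9877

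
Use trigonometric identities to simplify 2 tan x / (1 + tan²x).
2 tan x / (1 + tan²x) = sin(2x) (using Double angle)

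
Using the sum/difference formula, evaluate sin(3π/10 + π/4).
sin(3π/10 + π/4) = sin 3π/10 cos π/4 + cos 3π/10 sin π/4 = 0.9877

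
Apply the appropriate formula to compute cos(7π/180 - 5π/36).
cos(7π/180 - 5π/36) = cos 7π/180 cos 5π/36 + sin 7π/180 sin 5π/36 = 0.9511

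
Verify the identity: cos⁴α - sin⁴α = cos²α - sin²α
LHS = (cos²α - sin²α)(cos²α + sin²α) = (cos²α - sin²α) · 1 = cos²α - sin²α = RHS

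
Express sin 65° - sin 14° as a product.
sin 65° - sin 14° = 2 cos(39.5°) sin(25.5°)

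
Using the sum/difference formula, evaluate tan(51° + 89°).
tan(51° + 89°) = (tan 51° + tan 89°)/(1 - tan 51° tan 89°) = -0.8391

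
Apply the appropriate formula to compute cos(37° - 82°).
cos(37° - 82°) = cos 37° cos 82° + sin 37° sin 82° = √2/2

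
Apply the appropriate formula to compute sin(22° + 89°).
sin(22° + 89°) = sin 22° cos 89° + cos 22° sin 89° = 0.9336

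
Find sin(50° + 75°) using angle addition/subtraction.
sin(50° + 75°) = sin 50° cos 75° + cos 50° sin 75° = 0.8192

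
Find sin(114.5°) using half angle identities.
sin(114.5°) = √((1 - cos 229°)/2) = 0.91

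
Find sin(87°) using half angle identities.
sin(87°) = √((1 - cos 174°)/2) = 0.9986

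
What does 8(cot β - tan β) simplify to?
8(cot β - tan β) = 8(2 cot(2β)) (using Double angle)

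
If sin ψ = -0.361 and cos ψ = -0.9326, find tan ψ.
tan ψ = sin ψ / cos ψ = 0.3871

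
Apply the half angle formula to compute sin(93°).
sin(93°) = √((1 - cos 186°)/2) = 0.9986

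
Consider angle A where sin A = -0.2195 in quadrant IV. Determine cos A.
cos A = √(1 - sin²A) = 0.9756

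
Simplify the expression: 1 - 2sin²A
1 - 2sin²A = cos(2A) (using Double angle)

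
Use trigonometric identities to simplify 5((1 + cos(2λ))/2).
5((1 + cos(2λ))/2) = 5(cos²λ) (using Power reduction)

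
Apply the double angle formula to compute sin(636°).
sin(636°) = 2 sin 318° cos 318° = -0.9945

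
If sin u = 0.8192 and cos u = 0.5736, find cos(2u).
cos(2u) = cos²u - sin²u = -0.3421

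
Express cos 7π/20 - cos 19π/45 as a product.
cos 7π/20 - cos 19π/45 = -2 sin(139π/360) sin(-13π/360)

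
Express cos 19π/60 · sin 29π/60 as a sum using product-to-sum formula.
cos 19π/60 sin 29π/60 = (1/2)[sin(19π/60+29π/60) - sin(19π/60-29π/60)]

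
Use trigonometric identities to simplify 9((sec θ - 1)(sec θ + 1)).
9((sec θ - 1)(sec θ + 1)) = 9(tan²θ) (using Diff. of squares)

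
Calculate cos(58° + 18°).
cos(58° + 18°) = cos 58° cos 18° - sin 58° sin 18° = 0.2419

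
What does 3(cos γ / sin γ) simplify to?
3(cos γ / sin γ) = 3(cot γ) (using Quotient identity)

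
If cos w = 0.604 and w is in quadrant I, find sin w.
sin w = 0.797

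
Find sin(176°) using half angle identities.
sin(176°) = √((1 - cos 352°)/2) = 0.06976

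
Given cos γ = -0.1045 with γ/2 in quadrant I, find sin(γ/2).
sin(γ/2) = ±√((1 - cos γ)/2); positive since γ/2 ∈ QI, so sin(γ/2) = 0.7431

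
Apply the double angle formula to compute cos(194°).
cos(194°) = cos²97° - sin²97° = -0.9703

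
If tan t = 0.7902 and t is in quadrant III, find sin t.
sin t = -0.62 (using tan²t + 1 = sec²t)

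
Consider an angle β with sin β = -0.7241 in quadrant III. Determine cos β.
cos β = ±√(1 - sin²β) = -0.6897 (negative in QIII)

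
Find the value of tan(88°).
tan(88°) = 28.64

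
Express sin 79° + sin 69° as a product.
sin 79° + sin 69° = 2 sin(74°) cos(5°)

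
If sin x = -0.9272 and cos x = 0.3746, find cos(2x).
cos(2x) = cos²x - sin²x = -0.7194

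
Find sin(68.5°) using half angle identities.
sin(68.5°) = √((1 - cos 137°)/2) = 0.9304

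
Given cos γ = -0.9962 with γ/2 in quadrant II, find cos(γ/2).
cos(γ/2) = ±√((1 + cos γ)/2); negative since γ/2 ∈ QII, so cos(γ/2) = -0.04359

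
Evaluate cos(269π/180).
cos(269π/180) = -0.01745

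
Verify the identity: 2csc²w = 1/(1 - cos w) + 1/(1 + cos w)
RHS = [(1 + cos w) + (1 - cos w)] / [(1 - cos w)(1 + cos w)] = 2/(1 - cos²w) = 2/sin²w = 2csc²w = LHS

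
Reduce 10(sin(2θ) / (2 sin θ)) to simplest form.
10(sin(2θ) / (2 sin θ)) = 10(cos θ) (using Double angle)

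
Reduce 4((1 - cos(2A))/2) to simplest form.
4((1 - cos(2A))/2) = 4(sin²A) (using Power reduction)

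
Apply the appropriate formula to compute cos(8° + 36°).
cos(8° + 36°) = cos 8° cos 36° - sin 8° sin 36° = 0.7193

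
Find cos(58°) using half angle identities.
cos(58°) = √((1 + cos 116°)/2) = 0.5299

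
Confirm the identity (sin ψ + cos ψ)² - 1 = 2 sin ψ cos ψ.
LHS = sin²ψ + 2 sin ψ cos ψ + cos²ψ - 1 = (sin²ψ + cos²ψ) + 2 sin ψ cos ψ - 1 = 1 + 2 sin ψ cos ψ - 1 = 2 sin ψ cos ψ = RHS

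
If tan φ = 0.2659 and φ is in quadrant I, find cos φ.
cos φ = 0.9664 (using tan²φ + 1 = sec²φ)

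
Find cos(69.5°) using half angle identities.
cos(69.5°) = √((1 + cos 139°)/2) = 0.3502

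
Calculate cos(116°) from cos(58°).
cos(116°) = 2cos²58° - 1 = -0.4384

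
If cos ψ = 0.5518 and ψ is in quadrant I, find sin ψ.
sin ψ = 0.834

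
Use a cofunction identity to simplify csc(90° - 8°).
csc(90° - 8°) = sec(8°)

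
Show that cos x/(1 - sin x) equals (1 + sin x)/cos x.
RHS = (1 + sin x)(1 - sin x) / (cos x(1 - sin x)) = (1 - sin²x) / (cos x(1 - sin x)) = cos²x / (cos x(1 - sin x)) = cos x/(1 - sin x) = LHS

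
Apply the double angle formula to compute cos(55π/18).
cos(55π/18) = 2cos²55π/36 - 1 = -0.9848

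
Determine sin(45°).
sin(45°) = √2/2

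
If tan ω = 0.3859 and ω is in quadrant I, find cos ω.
cos ω = 0.9329 (using tan²ω + 1 = sec²ω)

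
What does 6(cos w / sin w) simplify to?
6(cos w / sin w) = 6(cot w) (using Quotient identity)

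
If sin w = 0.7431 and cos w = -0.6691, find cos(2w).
cos(2w) = cos²w - sin²w = -0.1045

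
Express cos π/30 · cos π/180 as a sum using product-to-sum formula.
cos π/30 cos π/180 = (1/2)[cos(π/30-π/180) + cos(π/30+π/180)]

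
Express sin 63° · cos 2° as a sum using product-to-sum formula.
sin 63° cos 2° = (1/2)[sin(63°+2°) + sin(63°-2°)]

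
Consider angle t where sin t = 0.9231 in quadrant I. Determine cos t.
cos t = √(1 - sin²t) = 0.3846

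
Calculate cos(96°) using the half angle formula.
cos(96°) = -√((1 + cos 192°)/2) = -0.1045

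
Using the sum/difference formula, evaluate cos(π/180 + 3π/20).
cos(π/180 + 3π/20) = cos π/180 cos 3π/20 - sin π/180 sin 3π/20 = 0.8829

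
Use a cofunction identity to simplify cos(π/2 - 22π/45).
cos(π/2 - 22π/45) = sin(22π/45)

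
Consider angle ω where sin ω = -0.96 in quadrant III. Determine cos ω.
cos ω = ±√(1 - sin²ω) = -0.28 (negative in QIII)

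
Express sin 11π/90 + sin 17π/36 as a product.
sin 11π/90 + sin 17π/36 = 2 sin(107π/360) cos(-7π/40)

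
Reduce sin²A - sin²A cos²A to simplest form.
sin²A - sin²A cos²A = sin⁴A (using Factoring)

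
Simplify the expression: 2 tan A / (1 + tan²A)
2 tan A / (1 + tan²A) = sin(2A) (using Double angle)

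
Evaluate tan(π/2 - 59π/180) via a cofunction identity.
tan(π/2 - 59π/180) = cot(59π/180) = 0.6009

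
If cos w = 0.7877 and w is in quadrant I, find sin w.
sin w = 0.6161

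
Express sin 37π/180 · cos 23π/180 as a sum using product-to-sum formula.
sin 37π/180 cos 23π/180 = (1/2)[sin(37π/180+23π/180) + sin(37π/180-23π/180)]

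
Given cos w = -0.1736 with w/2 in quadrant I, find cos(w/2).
cos(w/2) = ±√((1 + cos w)/2); positive since w/2 ∈ QI, so cos(w/2) = 0.6428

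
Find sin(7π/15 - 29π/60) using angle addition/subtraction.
sin(7π/15 - 29π/60) = sin 7π/15 cos 29π/60 - cos 7π/15 sin 29π/60 = -0.05234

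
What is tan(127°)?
tan(127°) = -1.327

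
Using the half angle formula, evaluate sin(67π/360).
sin(67π/360) = √((1 - cos 67π/180)/2) = 0.5519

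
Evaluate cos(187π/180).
cos(187π/180) = -0.9925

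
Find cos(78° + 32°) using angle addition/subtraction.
cos(78° + 32°) = cos 78° cos 32° - sin 78° sin 32° = -0.342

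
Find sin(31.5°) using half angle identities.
sin(31.5°) = √((1 - cos 63°)/2) = 0.5225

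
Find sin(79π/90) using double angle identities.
sin(79π/90) = 2 sin 79π/180 cos 79π/180 = 0.3746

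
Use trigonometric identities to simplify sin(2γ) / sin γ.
sin(2γ) / sin γ = 2 cos γ (using Double angle)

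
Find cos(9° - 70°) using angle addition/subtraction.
cos(9° - 70°) = cos 9° cos 70° + sin 9° sin 70° = 0.4848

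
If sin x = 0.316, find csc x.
csc x = 1/sin x = 3.165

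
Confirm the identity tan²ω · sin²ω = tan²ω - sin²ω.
RHS = sin²ω/cos²ω - sin²ω = sin²ω(1/cos²ω - 1) = sin²ω · (1 - cos²ω)/cos²ω = sin²ω · sin²ω/cos²ω = sin²ω · tan²ω = LHS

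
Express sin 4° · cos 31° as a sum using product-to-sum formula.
sin 4° cos 31° = (1/2)[sin(4°+31°) + sin(4°-31°)]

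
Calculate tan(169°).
tan(169°) = -0.1944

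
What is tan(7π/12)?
tan(7π/12) = -(2+√3)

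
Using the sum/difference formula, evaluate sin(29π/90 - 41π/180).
sin(29π/90 - 41π/180) = sin 29π/90 cos 41π/180 - cos 29π/90 sin 41π/180 = 0.2924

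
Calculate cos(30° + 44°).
cos(30° + 44°) = cos 30° cos 44° - sin 30° sin 44° = 0.2756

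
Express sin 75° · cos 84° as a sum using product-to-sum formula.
sin 75° cos 84° = (1/2)[sin(75°+84°) + sin(75°-84°)]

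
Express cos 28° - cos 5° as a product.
cos 28° - cos 5° = -2 sin(16.5°) sin(11.5°)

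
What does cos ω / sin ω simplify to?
cos ω / sin ω = cot ω (using Quotient identity)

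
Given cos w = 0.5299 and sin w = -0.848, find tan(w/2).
tan(w/2) = sin w / (1 + cos w) = -0.5543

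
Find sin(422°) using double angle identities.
sin(422°) = 2 sin 211° cos 211° = 0.8829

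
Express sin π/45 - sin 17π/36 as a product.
sin π/45 - sin 17π/36 = 2 cos(89π/360) sin(-9π/40)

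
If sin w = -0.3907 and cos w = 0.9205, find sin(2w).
sin(2w) = 2 sin w cos w = -0.7193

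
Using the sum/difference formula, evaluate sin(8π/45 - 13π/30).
sin(8π/45 - 13π/30) = sin 8π/45 cos 13π/30 - cos 8π/45 sin 13π/30 = -0.7193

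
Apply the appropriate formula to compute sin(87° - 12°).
sin(87° - 12°) = sin 87° cos 12° - cos 87° sin 12° = (√6+√2)/4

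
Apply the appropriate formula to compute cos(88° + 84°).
cos(88° + 84°) = cos 88° cos 84° - sin 88° sin 84° = -0.9903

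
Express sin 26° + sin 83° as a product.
sin 26° + sin 83° = 2 sin(54.5°) cos(-28.5°)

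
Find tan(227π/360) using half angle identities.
tan(227π/360) = sin 227π/180 / (1 + cos 227π/180) = -2.3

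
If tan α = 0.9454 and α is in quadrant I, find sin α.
sin α = 0.687 (using tan²α + 1 = sec²α)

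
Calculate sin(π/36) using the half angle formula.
sin(π/36) = √((1 - cos π/18)/2) = 0.08716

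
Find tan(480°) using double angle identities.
tan(480°) = 2 tan 240° / (1 - tan²240°) = -√3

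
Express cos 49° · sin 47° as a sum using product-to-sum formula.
cos 49° sin 47° = (1/2)[sin(49°+47°) - sin(49°-47°)]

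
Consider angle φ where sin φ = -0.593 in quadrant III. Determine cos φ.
cos φ = ±√(1 - sin²φ) = -0.8052 (negative in QIII)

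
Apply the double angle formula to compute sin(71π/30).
sin(71π/30) = 2 sin 71π/60 cos 71π/60 = 0.9135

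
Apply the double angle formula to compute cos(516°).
cos(516°) = 1 - 2sin²258° = -0.9135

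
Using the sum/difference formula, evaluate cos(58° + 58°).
cos(58° + 58°) = cos 58° cos 58° - sin 58° sin 58° = -0.4384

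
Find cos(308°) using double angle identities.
cos(308°) = cos²154° - sin²154° = 0.6157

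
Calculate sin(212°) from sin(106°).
sin(212°) = 2 sin 106° cos 106° = -0.5299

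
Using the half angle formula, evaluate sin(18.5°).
sin(18.5°) = √((1 - cos 37°)/2) = 0.3173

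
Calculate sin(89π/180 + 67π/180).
sin(89π/180 + 67π/180) = sin 89π/180 cos 67π/180 + cos 89π/180 sin 67π/180 = 0.4067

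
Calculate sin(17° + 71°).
sin(17° + 71°) = sin 17° cos 71° + cos 17° sin 71° = 0.9994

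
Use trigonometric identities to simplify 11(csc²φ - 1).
11(csc²φ - 1) = 11(cot²φ) (using Pythagorean identity)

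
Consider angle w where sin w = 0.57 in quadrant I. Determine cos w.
cos w = √(1 - sin²w) = 0.8216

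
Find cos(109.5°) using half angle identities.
cos(109.5°) = -√((1 + cos 219°)/2) = -0.3338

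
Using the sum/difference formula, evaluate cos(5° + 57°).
cos(5° + 57°) = cos 5° cos 57° - sin 5° sin 57° = 0.4695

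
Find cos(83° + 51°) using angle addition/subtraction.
cos(83° + 51°) = cos 83° cos 51° - sin 83° sin 51° = -0.6947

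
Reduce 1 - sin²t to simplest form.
1 - sin²t = cos²t (using Pythagorean identity)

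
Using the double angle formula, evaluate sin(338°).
sin(338°) = 2 sin 169° cos 169° = -0.3746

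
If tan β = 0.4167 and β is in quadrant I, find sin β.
sin β = 0.3846 (using tan²β + 1 = sec²β)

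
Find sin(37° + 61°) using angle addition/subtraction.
sin(37° + 61°) = sin 37° cos 61° + cos 37° sin 61° = 0.9903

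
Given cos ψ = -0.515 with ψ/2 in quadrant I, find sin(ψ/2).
sin(ψ/2) = ±√((1 - cos ψ)/2); positive since ψ/2 ∈ QI, so sin(ψ/2) = 0.8703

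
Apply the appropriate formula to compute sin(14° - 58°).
sin(14° - 58°) = sin 14° cos 58° - cos 14° sin 58° = -0.6947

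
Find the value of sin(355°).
sin(355°) = -0.08716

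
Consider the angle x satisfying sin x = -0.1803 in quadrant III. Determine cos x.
cos x = ±√(1 - sin²x) = -0.9836 (negative in QIII)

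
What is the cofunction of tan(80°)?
tan(80°) = cot(90° - 80°) = cot(10°)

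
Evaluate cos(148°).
cos(148°) = -0.848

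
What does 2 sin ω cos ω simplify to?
2 sin ω cos ω = sin(2ω) (using Double angle)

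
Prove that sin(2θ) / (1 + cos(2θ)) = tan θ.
LHS = 2 sin θ cos θ / (2cos²θ) = sin θ/cos θ = tan θ = RHS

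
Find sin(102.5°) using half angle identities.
sin(102.5°) = √((1 - cos 205°)/2) = 0.9763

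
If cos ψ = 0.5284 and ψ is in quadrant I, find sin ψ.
sin ψ = 0.849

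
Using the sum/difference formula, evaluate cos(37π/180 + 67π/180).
cos(37π/180 + 67π/180) = cos 37π/180 cos 67π/180 - sin 37π/180 sin 67π/180 = -0.2419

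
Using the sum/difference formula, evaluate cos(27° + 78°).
cos(27° + 78°) = cos 27° cos 78° - sin 27° sin 78° = -(√6-√2)/4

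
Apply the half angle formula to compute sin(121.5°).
sin(121.5°) = √((1 - cos 243°)/2) = 0.8526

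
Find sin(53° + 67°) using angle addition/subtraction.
sin(53° + 67°) = sin 53° cos 67° + cos 53° sin 67° = √3/2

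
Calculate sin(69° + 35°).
sin(69° + 35°) = sin 69° cos 35° + cos 69° sin 35° = 0.9703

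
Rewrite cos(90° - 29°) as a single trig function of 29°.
cos(90° - 29°) = sin(29°)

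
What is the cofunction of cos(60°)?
cos(60°) = sin(90° - 60°) = sin(30°)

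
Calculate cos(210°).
cos(210°) = -√3/2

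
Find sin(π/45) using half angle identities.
sin(π/45) = √((1 - cos 2π/45)/2) = 0.06976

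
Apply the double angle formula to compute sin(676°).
sin(676°) = 2 sin 338° cos 338° = -0.6947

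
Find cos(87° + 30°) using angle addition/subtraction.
cos(87° + 30°) = cos 87° cos 30° - sin 87° sin 30° = -0.454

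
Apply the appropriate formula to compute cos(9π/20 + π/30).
cos(9π/20 + π/30) = cos 9π/20 cos π/30 - sin 9π/20 sin π/30 = 0.05234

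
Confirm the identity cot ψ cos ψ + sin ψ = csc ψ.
LHS = cos²ψ/sin ψ + sin ψ = (cos²ψ + sin²ψ)/sin ψ = 1/sin ψ = csc ψ = RHS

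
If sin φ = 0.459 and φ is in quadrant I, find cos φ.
cos φ = 0.8884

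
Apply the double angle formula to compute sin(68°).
sin(68°) = 2 sin 34° cos 34° = 0.9272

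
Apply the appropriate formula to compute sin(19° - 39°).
sin(19° - 39°) = sin 19° cos 39° - cos 19° sin 39° = -0.342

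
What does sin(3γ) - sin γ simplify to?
sin(3γ) - sin γ = 2 cos(2γ) sin γ (using Sum-to-product)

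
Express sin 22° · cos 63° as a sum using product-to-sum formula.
sin 22° cos 63° = (1/2)[sin(22°+63°) + sin(22°-63°)]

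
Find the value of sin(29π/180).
sin(29π/180) = 0.4848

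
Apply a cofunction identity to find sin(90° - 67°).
sin(90° - 67°) = cos(67°) = 0.3907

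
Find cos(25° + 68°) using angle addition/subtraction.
cos(25° + 68°) = cos 25° cos 68° - sin 25° sin 68° = -0.05234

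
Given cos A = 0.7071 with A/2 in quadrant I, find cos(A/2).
cos(A/2) = ±√((1 + cos A)/2); positive since A/2 ∈ QI, so cos(A/2) = 0.9239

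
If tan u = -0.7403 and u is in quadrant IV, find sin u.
sin u = -0.595 (using tan²u + 1 = sec²u)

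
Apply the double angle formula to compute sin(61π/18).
sin(61π/18) = 2 sin 61π/36 cos 61π/36 = -0.9397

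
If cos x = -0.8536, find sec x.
sec x = 1/cos x = -1.172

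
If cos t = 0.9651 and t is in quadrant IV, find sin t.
sin t = -0.2619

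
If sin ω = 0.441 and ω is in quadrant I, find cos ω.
cos ω = 0.8975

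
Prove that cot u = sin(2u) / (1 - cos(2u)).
RHS = 2 sin u cos u / (2sin²u) = cos u/sin u = cot u = LHS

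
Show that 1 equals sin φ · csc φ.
RHS = sin φ · (1/sin φ) = 1 = LHS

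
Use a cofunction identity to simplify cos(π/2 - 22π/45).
cos(π/2 - 22π/45) = sin(22π/45)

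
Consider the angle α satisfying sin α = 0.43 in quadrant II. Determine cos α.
cos α = ±√(1 - sin²α) = -0.9028 (negative in QII)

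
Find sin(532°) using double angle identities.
sin(532°) = 2 sin 266° cos 266° = 0.1392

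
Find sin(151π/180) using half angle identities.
sin(151π/180) = √((1 - cos 151π/90)/2) = 0.4848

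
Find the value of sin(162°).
sin(162°) = 0.309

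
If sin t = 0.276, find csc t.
csc t = 1/sin t = 3.623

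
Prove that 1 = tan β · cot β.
RHS = (sin β/cos β) · (cos β/sin β) = 1 = LHS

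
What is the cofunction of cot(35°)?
cot(35°) = tan(90° - 35°) = tan(55°)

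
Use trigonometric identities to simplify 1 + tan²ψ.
1 + tan²ψ = sec²ψ (using Pythagorean identity)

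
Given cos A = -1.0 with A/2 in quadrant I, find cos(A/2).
cos(A/2) = ±√((1 + cos A)/2); positive since A/2 ∈ QI, so cos(A/2) = 0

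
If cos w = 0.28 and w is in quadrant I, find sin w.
sin w = 0.96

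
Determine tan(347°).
tan(347°) = -0.2309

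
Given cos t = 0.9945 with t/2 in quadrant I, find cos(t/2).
cos(t/2) = ±√((1 + cos t)/2); positive since t/2 ∈ QI, so cos(t/2) = 0.9986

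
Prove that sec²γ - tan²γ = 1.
LHS = 1/cos²γ - sin²γ/cos²γ = (1 - sin²γ)/cos²γ = cos²γ/cos²γ = 1 = RHS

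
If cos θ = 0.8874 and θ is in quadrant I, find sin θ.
sin θ = 0.461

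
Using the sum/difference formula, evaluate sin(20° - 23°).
sin(20° - 23°) = sin 20° cos 23° - cos 20° sin 23° = -0.05234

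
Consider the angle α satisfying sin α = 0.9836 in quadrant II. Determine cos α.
cos α = ±√(1 - sin²α) = -0.1804 (negative in QII)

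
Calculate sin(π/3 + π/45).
sin(π/3 + π/45) = sin π/3 cos π/45 + cos π/3 sin π/45 = 0.8988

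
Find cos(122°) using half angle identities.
cos(122°) = -√((1 + cos 244°)/2) = -0.5299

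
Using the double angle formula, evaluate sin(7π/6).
sin(7π/6) = 2 sin 7π/12 cos 7π/12 = -1/2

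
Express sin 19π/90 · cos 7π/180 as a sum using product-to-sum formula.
sin 19π/90 cos 7π/180 = (1/2)[sin(19π/90+7π/180) + sin(19π/90-7π/180)]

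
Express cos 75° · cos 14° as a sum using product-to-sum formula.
cos 75° cos 14° = (1/2)[cos(75°-14°) + cos(75°+14°)]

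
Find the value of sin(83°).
sin(83°) = 0.9925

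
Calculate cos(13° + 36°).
cos(13° + 36°) = cos 13° cos 36° - sin 13° sin 36° = 0.6561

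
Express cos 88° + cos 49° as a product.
cos 88° + cos 49° = 2 cos(68.5°) cos(19.5°)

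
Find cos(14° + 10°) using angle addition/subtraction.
cos(14° + 10°) = cos 14° cos 10° - sin 14° sin 10° = 0.9135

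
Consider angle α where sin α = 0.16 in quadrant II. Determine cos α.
cos α = ±√(1 - sin²α) = -0.9871 (negative in QII)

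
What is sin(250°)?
sin(250°) = -0.9397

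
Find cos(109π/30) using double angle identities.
cos(109π/30) = cos²109π/60 - sin²109π/60 = 0.4067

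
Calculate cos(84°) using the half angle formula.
cos(84°) = √((1 + cos 168°)/2) = 0.1045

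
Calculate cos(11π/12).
cos(11π/12) = -(√6+√2)/4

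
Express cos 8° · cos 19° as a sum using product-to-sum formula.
cos 8° cos 19° = (1/2)[cos(8°-19°) + cos(8°+19°)]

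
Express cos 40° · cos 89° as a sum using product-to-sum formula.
cos 40° cos 89° = (1/2)[cos(40°-89°) + cos(40°+89°)]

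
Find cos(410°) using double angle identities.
cos(410°) = cos²205° - sin²205° = 0.6428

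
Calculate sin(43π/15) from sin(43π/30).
sin(43π/15) = 2 sin 43π/30 cos 43π/30 = 0.4067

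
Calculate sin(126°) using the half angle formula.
sin(126°) = √((1 - cos 252°)/2) = 0.809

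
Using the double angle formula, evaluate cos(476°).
cos(476°) = cos²238° - sin²238° = -0.4384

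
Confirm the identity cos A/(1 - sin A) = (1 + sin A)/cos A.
RHS = (1 + sin A)(1 - sin A) / (cos A(1 - sin A)) = (1 - sin²A) / (cos A(1 - sin A)) = cos²A / (cos A(1 - sin A)) = cos A/(1 - sin A) = LHS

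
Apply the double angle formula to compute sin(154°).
sin(154°) = 2 sin 77° cos 77° = 0.4384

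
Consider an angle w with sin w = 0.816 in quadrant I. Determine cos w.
cos w = √(1 - sin²w) = 0.5781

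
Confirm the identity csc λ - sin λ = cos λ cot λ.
LHS = 1/sin λ - sin λ = (1 - sin²λ)/sin λ = cos²λ/sin λ = cos λ · (cos λ/sin λ) = cos λ cot λ = RHS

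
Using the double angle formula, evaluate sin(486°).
sin(486°) = 2 sin 243° cos 243° = 0.809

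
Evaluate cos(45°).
cos(45°) = √2/2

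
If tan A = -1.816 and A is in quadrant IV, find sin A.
sin A = -0.876 (using tan²A + 1 = sec²A)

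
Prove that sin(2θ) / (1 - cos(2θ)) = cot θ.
LHS = 2 sin θ cos θ / (2sin²θ) = cos θ/sin θ = cot θ = RHS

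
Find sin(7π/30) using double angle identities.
sin(7π/30) = 2 sin 7π/60 cos 7π/60 = 0.6691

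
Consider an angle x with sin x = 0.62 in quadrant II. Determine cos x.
cos x = ±√(1 - sin²x) = -0.7846 (negative in QII)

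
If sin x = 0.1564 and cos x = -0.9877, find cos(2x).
cos(2x) = cos²x - sin²x = 0.9511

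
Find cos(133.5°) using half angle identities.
cos(133.5°) = -√((1 + cos 267°)/2) = -0.6884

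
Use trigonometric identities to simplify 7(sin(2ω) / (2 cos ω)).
7(sin(2ω) / (2 cos ω)) = 7(sin ω) (using Double angle)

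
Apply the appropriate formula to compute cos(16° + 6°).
cos(16° + 6°) = cos 16° cos 6° - sin 16° sin 6° = 0.9272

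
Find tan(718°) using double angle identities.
tan(718°) = 2 tan 359° / (1 - tan²359°) = -0.03492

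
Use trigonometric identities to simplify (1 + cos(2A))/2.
(1 + cos(2A))/2 = cos²A (using Power reduction)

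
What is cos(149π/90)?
cos(149π/90) = 0.4695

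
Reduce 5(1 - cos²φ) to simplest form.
5(1 - cos²φ) = 5(sin²φ) (using Pythagorean identity)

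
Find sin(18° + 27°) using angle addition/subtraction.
sin(18° + 27°) = sin 18° cos 27° + cos 18° sin 27° = √2/2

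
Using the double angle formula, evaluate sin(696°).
sin(696°) = 2 sin 348° cos 348° = -0.4067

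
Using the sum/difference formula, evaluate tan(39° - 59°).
tan(39° - 59°) = (tan 39° - tan 59°)/(1 + tan 39° tan 59°) = -0.364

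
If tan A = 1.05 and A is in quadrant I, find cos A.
cos A = 0.6897 (using tan²A + 1 = sec²A)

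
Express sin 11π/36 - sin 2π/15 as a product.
sin 11π/36 - sin 2π/15 = 2 cos(79π/360) sin(31π/360)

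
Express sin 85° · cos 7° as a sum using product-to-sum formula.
sin 85° cos 7° = (1/2)[sin(85°+7°) + sin(85°-7°)]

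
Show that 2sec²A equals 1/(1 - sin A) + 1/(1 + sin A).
RHS = [(1 + sin A) + (1 - sin A)] / [(1 - sin A)(1 + sin A)] = 2/(1 - sin²A) = 2/cos²A = 2sec²A = LHS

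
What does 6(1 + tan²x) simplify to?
6(1 + tan²x) = 6(sec²x) (using Pythagorean identity)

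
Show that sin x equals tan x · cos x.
RHS = (sin x/cos x) · cos x = sin x = LHS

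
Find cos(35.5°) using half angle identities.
cos(35.5°) = √((1 + cos 71°)/2) = 0.8141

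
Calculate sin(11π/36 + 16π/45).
sin(11π/36 + 16π/45) = sin 11π/36 cos 16π/45 + cos 11π/36 sin 16π/45 = 0.8746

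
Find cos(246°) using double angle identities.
cos(246°) = 2cos²123° - 1 = -0.4067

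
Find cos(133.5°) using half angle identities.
cos(133.5°) = -√((1 + cos 267°)/2) = -0.6884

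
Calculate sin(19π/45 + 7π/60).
sin(19π/45 + 7π/60) = sin 19π/45 cos 7π/60 + cos 19π/45 sin 7π/60 = 0.9925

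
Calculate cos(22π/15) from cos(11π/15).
cos(22π/15) = cos²11π/15 - sin²11π/15 = -0.1045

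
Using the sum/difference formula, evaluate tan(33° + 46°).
tan(33° + 46°) = (tan 33° + tan 46°)/(1 - tan 33° tan 46°) = 5.145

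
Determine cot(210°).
cot(210°) = √3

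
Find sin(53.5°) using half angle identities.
sin(53.5°) = √((1 - cos 107°)/2) = 0.8039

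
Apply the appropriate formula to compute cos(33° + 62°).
cos(33° + 62°) = cos 33° cos 62° - sin 33° sin 62° = -0.08716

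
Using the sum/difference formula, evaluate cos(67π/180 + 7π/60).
cos(67π/180 + 7π/60) = cos 67π/180 cos 7π/60 - sin 67π/180 sin 7π/60 = 0.0349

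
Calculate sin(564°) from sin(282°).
sin(564°) = 2 sin 282° cos 282° = -0.4067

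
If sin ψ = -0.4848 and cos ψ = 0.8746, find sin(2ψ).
sin(2ψ) = 2 sin ψ cos ψ = -0.848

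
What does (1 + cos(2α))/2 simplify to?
(1 + cos(2α))/2 = cos²α (using Power reduction)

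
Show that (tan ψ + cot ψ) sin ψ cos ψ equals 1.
LHS = (sin ψ/cos ψ + cos ψ/sin ψ) sin ψ cos ψ = ((sin²ψ + cos²ψ)/(sin ψ cos ψ)) · sin ψ cos ψ = sin²ψ + cos²ψ = 1 = RHS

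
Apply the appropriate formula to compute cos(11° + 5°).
cos(11° + 5°) = cos 11° cos 5° - sin 11° sin 5° = 0.9613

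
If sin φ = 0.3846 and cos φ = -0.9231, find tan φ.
tan φ = sin φ / cos φ = -0.4166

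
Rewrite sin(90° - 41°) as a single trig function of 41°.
sin(90° - 41°) = cos(41°)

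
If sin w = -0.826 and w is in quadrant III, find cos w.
cos w = -0.5637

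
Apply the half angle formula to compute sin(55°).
sin(55°) = √((1 - cos 110°)/2) = 0.8192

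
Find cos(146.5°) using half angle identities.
cos(146.5°) = -√((1 + cos 293°)/2) = -0.8339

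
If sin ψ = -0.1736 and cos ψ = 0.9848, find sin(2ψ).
sin(2ψ) = 2 sin ψ cos ψ = -0.3419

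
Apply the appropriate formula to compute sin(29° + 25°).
sin(29° + 25°) = sin 29° cos 25° + cos 29° sin 25° = 0.809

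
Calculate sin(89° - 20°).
sin(89° - 20°) = sin 89° cos 20° - cos 89° sin 20° = 0.9336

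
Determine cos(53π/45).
cos(53π/45) = -0.848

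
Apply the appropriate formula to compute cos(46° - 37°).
cos(46° - 37°) = cos 46° cos 37° + sin 46° sin 37° = 0.9877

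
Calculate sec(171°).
sec(171°) = -1.012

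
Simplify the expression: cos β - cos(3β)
cos β - cos(3β) = 2 sin(2β) sin β (using Sum-to-product)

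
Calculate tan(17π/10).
tan(17π/10) = -1.376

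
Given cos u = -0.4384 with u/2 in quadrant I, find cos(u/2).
cos(u/2) = ±√((1 + cos u)/2); positive since u/2 ∈ QI, so cos(u/2) = 0.5299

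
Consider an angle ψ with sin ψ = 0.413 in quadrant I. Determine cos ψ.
cos ψ = √(1 - sin²ψ) = 0.9107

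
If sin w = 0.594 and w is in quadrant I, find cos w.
cos w = 0.8045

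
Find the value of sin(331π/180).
sin(331π/180) = -0.4848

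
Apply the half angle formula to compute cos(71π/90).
cos(71π/90) = -√((1 + cos 71π/45)/2) = -0.788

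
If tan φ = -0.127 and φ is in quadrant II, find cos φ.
cos φ = -0.992 (using tan²φ + 1 = sec²φ)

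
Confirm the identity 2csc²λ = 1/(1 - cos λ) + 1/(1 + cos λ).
RHS = [(1 + cos λ) + (1 - cos λ)] / [(1 - cos λ)(1 + cos λ)] = 2/(1 - cos²λ) = 2/sin²λ = 2csc²λ = LHS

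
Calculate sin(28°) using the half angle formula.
sin(28°) = √((1 - cos 56°)/2) = 0.4695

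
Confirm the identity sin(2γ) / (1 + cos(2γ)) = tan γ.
LHS = 2 sin γ cos γ / (2cos²γ) = sin γ/cos γ = tan γ = RHS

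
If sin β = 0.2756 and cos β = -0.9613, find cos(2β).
cos(2β) = cos²β - sin²β = 0.8481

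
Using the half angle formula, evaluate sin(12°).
sin(12°) = √((1 - cos 24°)/2) = 0.2079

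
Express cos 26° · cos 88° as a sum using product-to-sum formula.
cos 26° cos 88° = (1/2)[cos(26°-88°) + cos(26°+88°)]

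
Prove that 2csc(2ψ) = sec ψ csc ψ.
LHS = 2/sin(2ψ) = 2/(2 sin ψ cos ψ) = 1/(sin ψ cos ψ) = (1/cos ψ)(1/sin ψ) = sec ψ csc ψ = RHS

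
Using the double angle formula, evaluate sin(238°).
sin(238°) = 2 sin 119° cos 119° = -0.848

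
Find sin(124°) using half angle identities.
sin(124°) = √((1 - cos 248°)/2) = 0.829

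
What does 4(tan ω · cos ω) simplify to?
4(tan ω · cos ω) = 4(sin ω) (using Quotient identity)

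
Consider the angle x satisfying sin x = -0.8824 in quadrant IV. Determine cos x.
cos x = √(1 - sin²x) = 0.4705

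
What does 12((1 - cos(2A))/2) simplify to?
12((1 - cos(2A))/2) = 12(sin²A) (using Power reduction)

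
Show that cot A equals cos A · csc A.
RHS = cos A · (1/sin A) = cos A/sin A = cot A = LHS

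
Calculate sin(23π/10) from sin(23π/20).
sin(23π/10) = 2 sin 23π/20 cos 23π/20 = 0.809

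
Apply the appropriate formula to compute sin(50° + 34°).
sin(50° + 34°) = sin 50° cos 34° + cos 50° sin 34° = 0.9945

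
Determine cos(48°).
cos(48°) = 0.6691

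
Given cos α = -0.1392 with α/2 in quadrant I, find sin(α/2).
sin(α/2) = ±√((1 - cos α)/2); positive since α/2 ∈ QI, so sin(α/2) = 0.7547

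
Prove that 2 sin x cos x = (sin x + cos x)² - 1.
RHS = sin²x + 2 sin x cos x + cos²x - 1 = (sin²x + cos²x) + 2 sin x cos x - 1 = 1 + 2 sin x cos x - 1 = 2 sin x cos x = LHS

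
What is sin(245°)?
sin(245°) = -0.9063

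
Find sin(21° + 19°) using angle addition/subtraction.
sin(21° + 19°) = sin 21° cos 19° + cos 21° sin 19° = 0.6428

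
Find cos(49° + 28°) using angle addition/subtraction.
cos(49° + 28°) = cos 49° cos 28° - sin 49° sin 28° = 0.225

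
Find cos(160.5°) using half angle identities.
cos(160.5°) = -√((1 + cos 321°)/2) = -0.9426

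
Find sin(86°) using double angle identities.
sin(86°) = 2 sin 43° cos 43° = 0.9976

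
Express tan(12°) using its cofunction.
tan(12°) = cot(90° - 12°) = cot(78°)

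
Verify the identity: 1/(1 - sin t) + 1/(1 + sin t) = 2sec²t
LHS = [(1 + sin t) + (1 - sin t)] / [(1 - sin t)(1 + sin t)] = 2/(1 - sin²t) = 2/cos²t = 2sec²t = RHS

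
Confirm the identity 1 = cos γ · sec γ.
RHS = cos γ · (1/cos γ) = 1 = LHS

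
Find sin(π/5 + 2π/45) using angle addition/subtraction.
sin(π/5 + 2π/45) = sin π/5 cos 2π/45 + cos π/5 sin 2π/45 = 0.6947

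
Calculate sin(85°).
sin(85°) = 0.9962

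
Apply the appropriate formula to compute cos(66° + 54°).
cos(66° + 54°) = cos 66° cos 54° - sin 66° sin 54° = -1/2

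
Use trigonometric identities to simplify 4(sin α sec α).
4(sin α sec α) = 4(tan α) (using Reciprocal + quotient)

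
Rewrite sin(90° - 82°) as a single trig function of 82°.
sin(90° - 82°) = cos(82°)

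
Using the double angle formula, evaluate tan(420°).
tan(420°) = 2 tan 210° / (1 - tan²210°) = √3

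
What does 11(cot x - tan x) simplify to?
11(cot x - tan x) = 11(2 cot(2x)) (using Double angle)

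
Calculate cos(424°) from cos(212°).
cos(424°) = cos²212° - sin²212° = 0.4384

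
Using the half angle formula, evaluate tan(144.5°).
tan(144.5°) = sin 289° / (1 + cos 289°) = -0.7133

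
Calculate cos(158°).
cos(158°) = -0.9272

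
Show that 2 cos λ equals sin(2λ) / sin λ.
RHS = 2 sin λ cos λ / sin λ = 2 cos λ = LHS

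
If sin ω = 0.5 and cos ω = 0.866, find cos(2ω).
cos(2ω) = cos²ω - sin²ω = 0.5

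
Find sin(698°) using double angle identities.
sin(698°) = 2 sin 349° cos 349° = -0.3746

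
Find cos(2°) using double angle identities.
cos(2°) = cos²1° - sin²1° = 0.9994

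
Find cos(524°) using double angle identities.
cos(524°) = cos²262° - sin²262° = -0.9613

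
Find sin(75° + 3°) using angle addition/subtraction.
sin(75° + 3°) = sin 75° cos 3° + cos 75° sin 3° = 0.9781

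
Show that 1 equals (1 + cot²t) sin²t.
RHS = csc²t · sin²t = (1/sin²t) · sin²t = 1 = LHS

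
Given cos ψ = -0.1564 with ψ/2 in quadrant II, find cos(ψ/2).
cos(ψ/2) = ±√((1 + cos ψ)/2); negative since ψ/2 ∈ QII, so cos(ψ/2) = -0.6495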